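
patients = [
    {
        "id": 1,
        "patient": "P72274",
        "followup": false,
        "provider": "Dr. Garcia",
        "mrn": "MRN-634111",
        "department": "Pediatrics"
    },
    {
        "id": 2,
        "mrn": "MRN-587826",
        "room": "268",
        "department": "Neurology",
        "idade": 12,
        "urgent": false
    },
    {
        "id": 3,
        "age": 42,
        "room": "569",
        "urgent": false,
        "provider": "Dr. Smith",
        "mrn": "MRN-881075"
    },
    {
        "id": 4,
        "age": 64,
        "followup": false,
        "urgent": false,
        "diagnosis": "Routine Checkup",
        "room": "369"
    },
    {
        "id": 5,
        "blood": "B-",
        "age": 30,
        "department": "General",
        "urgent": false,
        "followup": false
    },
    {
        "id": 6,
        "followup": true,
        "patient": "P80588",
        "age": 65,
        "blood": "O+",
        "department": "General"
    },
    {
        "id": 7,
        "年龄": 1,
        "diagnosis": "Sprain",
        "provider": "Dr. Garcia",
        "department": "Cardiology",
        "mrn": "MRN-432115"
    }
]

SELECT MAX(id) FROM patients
7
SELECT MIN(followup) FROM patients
False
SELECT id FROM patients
[1, 2, 3, 4, 5, 6, 7]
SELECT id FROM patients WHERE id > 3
[4, 5, 6, 7]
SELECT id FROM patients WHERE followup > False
[6]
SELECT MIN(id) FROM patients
1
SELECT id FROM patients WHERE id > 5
[6, 7]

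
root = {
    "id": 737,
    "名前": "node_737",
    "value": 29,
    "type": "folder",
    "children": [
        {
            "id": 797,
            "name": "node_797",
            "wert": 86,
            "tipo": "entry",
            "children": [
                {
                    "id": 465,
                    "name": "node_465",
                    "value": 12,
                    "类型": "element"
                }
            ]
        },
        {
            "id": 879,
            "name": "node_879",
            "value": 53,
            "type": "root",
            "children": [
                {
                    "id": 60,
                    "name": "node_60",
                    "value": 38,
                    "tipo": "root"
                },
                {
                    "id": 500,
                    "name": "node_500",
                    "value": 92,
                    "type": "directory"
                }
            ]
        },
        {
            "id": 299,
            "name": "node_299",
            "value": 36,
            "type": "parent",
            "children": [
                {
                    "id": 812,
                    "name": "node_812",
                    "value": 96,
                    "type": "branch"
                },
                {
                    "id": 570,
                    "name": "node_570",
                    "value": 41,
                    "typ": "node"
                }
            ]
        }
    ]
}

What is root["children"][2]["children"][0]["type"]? "branch"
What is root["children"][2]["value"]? 36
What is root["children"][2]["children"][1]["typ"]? "node"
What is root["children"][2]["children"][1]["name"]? "node_570"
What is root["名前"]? "node_737"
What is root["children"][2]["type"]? "parent"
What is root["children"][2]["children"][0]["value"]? 96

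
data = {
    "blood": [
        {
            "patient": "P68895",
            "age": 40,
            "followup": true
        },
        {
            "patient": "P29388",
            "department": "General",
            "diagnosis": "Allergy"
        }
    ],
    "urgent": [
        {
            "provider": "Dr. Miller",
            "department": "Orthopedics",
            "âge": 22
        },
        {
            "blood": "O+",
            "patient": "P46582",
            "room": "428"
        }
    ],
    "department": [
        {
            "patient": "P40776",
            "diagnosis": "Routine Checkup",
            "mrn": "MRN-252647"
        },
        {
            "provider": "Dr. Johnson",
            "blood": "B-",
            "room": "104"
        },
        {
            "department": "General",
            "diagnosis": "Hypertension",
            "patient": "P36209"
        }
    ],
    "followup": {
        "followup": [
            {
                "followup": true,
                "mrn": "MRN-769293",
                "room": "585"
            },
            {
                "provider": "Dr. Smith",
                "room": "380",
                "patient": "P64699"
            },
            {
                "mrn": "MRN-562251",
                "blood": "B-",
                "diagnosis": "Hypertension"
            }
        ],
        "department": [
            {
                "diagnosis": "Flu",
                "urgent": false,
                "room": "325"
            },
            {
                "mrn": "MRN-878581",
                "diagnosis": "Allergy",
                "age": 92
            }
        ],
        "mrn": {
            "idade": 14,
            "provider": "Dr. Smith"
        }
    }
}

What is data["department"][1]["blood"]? "B-"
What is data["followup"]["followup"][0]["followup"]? True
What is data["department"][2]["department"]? "General"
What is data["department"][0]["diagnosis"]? "Routine Checkup"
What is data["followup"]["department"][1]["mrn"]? "MRN-878581"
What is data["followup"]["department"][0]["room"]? "325"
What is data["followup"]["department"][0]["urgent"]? False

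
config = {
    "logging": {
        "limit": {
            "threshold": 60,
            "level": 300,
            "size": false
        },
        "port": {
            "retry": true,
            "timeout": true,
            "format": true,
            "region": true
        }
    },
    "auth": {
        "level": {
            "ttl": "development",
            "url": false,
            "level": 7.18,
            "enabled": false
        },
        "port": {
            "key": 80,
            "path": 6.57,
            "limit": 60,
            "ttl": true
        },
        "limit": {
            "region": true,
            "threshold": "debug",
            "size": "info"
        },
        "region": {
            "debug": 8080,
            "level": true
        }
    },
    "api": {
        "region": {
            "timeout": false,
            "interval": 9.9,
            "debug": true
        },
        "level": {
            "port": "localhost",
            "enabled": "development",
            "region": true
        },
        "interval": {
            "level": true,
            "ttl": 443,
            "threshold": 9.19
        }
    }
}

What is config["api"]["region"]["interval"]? 9.9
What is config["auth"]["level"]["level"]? 7.18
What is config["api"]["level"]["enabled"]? "development"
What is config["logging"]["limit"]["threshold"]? 60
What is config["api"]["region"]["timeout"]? False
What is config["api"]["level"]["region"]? True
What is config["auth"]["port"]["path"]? 6.57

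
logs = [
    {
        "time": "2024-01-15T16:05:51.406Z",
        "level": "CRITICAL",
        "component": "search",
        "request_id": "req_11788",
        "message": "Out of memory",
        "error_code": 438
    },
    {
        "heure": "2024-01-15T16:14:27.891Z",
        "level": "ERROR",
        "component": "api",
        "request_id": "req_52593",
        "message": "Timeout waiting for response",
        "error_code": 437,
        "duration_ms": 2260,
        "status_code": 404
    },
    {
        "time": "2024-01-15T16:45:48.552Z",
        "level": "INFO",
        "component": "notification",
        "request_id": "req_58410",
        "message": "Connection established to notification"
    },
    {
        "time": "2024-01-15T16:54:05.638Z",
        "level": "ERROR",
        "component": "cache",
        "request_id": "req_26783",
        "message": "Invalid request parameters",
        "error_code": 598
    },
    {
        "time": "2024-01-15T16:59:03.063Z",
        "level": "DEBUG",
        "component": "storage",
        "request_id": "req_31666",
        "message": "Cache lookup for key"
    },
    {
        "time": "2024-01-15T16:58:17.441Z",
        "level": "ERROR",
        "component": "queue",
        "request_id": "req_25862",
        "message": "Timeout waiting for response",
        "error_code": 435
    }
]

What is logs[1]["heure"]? "2024-01-15T16:14:27.891Z"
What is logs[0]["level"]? "CRITICAL"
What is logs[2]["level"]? "INFO"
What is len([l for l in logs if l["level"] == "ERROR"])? 3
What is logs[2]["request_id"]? "req_58410"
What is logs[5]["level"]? "ERROR"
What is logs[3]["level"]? "ERROR"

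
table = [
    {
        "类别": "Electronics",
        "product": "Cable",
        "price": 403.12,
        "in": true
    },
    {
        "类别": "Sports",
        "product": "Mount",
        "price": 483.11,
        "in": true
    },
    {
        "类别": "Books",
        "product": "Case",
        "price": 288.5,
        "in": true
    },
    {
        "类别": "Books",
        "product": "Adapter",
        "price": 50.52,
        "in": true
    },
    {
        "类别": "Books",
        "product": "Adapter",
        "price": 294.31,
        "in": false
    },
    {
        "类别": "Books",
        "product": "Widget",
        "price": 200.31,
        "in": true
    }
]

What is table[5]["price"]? 200.31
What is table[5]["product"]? "Widget"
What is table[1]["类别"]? "Sports"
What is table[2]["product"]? "Case"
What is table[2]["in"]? True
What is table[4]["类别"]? "Books"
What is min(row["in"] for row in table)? False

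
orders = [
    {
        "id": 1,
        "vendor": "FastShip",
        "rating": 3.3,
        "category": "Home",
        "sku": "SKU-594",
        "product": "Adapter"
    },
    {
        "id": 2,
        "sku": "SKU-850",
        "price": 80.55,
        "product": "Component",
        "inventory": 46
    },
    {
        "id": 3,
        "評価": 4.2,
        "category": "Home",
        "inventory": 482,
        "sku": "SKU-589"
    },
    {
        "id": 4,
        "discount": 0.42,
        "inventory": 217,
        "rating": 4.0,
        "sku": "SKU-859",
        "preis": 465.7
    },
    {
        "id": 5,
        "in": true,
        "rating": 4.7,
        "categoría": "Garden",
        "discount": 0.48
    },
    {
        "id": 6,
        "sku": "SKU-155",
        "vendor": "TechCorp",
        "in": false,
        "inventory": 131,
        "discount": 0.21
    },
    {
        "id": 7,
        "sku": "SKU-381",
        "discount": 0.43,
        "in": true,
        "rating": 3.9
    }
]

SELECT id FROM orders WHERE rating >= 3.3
[1, 4, 5, 7]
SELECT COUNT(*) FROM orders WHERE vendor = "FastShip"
1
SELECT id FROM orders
[1, 2, 3, 4, 5, 6, 7]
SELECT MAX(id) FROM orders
7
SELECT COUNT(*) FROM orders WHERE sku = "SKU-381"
1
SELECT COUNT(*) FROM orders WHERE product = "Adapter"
1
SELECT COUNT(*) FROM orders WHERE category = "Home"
2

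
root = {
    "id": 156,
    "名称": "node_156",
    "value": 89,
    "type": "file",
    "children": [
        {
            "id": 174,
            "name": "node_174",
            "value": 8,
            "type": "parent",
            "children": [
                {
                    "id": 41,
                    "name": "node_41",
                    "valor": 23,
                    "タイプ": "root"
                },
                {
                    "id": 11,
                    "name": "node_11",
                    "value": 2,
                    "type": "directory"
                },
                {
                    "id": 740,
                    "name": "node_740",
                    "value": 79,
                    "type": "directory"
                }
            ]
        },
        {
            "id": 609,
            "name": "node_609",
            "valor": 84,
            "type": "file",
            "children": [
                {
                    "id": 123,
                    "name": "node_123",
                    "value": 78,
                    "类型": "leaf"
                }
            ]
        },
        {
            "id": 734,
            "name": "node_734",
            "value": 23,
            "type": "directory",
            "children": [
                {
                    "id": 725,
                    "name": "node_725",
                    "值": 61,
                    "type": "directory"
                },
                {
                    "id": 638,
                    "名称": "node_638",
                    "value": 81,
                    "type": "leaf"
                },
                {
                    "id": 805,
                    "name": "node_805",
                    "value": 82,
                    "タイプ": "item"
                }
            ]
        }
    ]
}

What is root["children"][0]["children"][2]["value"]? 79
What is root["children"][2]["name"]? "node_734"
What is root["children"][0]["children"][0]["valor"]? 23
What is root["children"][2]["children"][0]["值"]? 61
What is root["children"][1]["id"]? 609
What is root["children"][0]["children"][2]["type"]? "directory"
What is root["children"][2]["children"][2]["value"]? 82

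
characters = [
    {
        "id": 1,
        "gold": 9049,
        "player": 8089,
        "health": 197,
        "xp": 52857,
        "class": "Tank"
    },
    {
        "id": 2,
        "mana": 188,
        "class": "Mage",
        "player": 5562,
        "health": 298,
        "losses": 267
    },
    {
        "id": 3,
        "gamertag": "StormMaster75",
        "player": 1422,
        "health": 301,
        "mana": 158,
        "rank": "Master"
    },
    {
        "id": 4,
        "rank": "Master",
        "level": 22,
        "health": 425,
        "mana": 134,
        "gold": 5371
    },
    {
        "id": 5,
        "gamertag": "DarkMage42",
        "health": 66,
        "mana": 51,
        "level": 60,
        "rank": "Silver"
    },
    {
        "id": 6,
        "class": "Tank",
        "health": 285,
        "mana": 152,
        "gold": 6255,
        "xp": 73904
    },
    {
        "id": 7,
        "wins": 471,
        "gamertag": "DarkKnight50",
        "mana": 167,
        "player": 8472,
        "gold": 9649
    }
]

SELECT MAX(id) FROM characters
7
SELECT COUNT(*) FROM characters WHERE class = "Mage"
1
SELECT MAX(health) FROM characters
425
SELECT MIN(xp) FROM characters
52857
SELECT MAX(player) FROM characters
8472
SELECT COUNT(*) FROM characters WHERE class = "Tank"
2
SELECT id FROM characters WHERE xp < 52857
[]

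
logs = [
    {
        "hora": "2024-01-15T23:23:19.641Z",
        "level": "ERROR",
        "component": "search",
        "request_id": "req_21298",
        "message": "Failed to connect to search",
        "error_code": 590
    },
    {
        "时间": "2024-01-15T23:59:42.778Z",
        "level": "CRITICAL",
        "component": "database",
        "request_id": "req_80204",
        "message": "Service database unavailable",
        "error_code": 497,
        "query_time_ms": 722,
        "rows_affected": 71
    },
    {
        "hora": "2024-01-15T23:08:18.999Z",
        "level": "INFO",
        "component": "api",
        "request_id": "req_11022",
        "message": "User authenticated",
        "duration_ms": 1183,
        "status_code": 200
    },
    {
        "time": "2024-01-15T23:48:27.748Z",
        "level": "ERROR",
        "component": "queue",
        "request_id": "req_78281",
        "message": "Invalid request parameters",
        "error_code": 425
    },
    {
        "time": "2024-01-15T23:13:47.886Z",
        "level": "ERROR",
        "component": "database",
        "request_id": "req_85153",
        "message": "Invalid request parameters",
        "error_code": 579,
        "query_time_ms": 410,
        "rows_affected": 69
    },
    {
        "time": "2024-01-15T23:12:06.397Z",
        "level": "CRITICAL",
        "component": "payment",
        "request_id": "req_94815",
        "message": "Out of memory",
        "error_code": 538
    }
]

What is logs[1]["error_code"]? 497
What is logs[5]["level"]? "CRITICAL"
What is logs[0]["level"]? "ERROR"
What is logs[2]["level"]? "INFO"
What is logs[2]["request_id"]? "req_11022"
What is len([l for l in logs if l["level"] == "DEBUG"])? 0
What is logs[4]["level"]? "ERROR"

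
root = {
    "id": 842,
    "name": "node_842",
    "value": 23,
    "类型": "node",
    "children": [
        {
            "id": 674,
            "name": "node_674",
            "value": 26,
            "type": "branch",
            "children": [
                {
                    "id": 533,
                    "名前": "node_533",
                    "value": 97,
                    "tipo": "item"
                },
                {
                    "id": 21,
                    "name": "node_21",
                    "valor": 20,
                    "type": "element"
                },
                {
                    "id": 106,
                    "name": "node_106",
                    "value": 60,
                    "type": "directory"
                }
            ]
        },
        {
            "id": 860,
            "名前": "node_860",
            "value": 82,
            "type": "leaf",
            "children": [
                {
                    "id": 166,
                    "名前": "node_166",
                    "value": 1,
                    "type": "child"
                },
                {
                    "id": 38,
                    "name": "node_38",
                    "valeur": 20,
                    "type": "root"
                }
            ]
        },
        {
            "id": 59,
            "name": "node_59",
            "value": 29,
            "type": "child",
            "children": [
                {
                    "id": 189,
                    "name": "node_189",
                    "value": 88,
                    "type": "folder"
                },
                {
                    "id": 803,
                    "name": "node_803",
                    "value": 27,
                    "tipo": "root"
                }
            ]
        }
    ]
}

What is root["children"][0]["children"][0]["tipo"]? "item"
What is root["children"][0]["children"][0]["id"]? 533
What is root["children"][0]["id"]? 674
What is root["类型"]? "node"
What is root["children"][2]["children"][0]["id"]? 189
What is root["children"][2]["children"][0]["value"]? 88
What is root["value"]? 23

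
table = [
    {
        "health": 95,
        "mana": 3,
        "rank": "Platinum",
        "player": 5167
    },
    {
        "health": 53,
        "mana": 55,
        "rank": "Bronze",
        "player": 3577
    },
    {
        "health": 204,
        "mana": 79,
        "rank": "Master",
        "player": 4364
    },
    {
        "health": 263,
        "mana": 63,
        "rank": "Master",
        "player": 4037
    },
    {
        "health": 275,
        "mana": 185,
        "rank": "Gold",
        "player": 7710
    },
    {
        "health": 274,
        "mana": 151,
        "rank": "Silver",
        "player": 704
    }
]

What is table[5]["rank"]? "Silver"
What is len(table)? 6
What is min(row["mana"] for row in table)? 3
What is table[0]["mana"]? 3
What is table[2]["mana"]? 79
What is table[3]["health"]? 263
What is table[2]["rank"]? "Master"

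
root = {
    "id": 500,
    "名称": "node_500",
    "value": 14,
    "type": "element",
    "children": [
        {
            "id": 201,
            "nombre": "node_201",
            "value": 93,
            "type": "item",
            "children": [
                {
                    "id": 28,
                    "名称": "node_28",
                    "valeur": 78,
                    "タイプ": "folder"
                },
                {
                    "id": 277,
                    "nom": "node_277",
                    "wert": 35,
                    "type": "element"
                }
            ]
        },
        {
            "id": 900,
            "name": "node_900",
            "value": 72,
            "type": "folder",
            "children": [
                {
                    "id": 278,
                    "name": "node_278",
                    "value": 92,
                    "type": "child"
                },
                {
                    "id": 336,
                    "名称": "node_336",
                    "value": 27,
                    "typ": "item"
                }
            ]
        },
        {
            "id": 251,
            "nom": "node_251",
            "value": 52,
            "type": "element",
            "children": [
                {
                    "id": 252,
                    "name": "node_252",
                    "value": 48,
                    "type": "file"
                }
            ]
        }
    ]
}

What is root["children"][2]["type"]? "element"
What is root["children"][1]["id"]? 900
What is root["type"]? "element"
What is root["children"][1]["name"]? "node_900"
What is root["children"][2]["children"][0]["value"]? 48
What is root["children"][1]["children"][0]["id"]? 278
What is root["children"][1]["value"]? 72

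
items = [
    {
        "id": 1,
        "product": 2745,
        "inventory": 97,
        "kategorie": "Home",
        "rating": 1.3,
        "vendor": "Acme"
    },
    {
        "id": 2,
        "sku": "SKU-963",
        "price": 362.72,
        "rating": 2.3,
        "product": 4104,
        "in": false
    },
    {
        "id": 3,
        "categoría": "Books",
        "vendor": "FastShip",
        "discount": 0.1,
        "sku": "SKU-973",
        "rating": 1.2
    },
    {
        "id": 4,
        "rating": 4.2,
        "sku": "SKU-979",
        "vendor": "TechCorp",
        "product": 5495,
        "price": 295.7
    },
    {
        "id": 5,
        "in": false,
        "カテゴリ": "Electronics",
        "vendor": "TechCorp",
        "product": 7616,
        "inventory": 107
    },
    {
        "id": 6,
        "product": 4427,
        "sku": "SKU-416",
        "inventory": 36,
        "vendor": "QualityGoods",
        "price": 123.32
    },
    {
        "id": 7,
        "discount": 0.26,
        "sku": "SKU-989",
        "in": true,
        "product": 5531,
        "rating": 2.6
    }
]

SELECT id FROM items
[1, 2, 3, 4, 5, 6, 7]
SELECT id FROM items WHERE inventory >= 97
[1, 5]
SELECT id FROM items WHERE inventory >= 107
[5]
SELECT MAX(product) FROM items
7616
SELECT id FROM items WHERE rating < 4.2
[1, 2, 3, 7]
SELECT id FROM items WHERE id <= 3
[1, 2, 3]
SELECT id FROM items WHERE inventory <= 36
[6]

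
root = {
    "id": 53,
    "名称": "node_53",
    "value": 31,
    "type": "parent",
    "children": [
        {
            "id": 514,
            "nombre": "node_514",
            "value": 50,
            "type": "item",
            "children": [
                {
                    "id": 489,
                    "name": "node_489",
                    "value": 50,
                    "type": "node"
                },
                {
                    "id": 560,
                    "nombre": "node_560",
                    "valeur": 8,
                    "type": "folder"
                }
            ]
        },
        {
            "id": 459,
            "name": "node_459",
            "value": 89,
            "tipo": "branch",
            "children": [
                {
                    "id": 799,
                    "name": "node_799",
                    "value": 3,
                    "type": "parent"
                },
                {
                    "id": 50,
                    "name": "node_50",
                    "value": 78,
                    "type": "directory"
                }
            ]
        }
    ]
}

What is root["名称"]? "node_53"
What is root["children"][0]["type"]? "item"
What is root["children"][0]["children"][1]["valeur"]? 8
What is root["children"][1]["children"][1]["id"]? 50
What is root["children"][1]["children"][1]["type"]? "directory"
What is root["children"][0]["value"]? 50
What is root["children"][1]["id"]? 459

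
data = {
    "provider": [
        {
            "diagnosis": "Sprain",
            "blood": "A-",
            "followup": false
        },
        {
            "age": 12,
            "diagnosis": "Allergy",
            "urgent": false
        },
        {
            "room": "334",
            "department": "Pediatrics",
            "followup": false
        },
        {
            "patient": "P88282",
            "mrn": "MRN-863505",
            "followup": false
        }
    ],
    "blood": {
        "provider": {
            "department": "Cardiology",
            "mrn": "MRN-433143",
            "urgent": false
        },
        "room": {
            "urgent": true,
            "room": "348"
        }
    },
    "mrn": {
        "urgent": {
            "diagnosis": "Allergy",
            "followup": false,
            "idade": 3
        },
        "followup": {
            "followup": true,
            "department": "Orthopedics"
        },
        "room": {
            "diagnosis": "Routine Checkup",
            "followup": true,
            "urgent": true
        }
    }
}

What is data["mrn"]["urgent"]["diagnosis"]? "Allergy"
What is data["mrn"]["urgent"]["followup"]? False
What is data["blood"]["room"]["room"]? "348"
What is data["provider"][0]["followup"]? False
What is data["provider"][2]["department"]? "Pediatrics"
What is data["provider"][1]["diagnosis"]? "Allergy"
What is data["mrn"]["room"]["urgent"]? True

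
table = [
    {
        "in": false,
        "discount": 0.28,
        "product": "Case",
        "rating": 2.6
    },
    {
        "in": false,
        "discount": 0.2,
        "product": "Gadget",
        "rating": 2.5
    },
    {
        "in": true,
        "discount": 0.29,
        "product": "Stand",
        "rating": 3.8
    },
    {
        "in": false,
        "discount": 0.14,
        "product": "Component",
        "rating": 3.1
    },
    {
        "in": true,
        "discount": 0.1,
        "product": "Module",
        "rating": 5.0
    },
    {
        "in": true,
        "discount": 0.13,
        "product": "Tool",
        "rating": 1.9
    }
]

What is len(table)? 6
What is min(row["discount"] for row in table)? 0.1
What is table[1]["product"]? "Gadget"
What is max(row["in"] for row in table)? True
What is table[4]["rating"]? 5.0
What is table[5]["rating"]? 1.9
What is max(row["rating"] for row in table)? 5.0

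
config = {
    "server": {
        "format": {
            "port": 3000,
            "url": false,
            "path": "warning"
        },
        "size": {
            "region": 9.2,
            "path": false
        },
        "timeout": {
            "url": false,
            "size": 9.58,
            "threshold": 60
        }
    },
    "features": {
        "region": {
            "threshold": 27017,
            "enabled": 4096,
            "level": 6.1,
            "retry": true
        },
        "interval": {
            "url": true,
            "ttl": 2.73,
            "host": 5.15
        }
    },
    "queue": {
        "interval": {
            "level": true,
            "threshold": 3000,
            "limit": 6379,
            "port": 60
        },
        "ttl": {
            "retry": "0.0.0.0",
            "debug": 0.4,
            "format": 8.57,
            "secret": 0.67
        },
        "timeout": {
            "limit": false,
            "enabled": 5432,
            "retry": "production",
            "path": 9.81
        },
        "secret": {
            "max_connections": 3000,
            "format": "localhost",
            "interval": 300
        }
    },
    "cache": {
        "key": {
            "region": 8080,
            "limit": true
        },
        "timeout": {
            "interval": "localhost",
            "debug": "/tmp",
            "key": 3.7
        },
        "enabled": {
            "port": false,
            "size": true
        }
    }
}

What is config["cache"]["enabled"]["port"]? False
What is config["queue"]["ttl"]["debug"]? 0.4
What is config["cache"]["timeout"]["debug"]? "/tmp"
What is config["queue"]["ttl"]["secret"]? 0.67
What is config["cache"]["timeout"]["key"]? 3.7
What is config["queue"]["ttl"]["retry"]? "0.0.0.0"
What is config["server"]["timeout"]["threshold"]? 60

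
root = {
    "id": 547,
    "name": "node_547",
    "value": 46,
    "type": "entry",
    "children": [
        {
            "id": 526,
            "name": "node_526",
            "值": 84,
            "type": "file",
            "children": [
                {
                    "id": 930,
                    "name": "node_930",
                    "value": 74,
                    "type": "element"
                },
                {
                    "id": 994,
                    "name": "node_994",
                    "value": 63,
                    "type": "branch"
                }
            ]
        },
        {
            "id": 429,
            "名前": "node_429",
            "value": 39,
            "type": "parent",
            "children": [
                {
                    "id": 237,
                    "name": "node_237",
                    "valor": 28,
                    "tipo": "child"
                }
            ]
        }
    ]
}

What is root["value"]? 46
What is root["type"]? "entry"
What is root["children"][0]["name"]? "node_526"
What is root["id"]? 547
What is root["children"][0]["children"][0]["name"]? "node_930"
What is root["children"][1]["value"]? 39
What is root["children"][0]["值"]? 84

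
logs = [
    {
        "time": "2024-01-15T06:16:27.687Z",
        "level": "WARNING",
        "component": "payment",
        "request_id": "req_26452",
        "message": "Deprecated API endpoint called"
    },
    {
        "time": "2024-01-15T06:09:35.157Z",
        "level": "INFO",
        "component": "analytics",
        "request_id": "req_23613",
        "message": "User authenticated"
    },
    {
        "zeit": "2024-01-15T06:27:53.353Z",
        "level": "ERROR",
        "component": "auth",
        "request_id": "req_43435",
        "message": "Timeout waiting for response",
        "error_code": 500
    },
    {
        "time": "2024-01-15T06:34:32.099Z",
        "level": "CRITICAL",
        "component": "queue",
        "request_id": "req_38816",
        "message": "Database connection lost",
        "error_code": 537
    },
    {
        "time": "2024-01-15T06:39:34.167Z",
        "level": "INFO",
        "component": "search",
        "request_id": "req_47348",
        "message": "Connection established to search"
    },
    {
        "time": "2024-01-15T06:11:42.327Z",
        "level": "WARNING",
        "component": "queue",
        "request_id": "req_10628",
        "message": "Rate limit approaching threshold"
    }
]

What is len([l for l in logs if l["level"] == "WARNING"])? 2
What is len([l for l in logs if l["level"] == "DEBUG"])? 0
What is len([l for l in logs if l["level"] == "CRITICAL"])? 1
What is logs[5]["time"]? "2024-01-15T06:11:42.327Z"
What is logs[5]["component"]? "queue"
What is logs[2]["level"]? "ERROR"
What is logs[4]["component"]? "search"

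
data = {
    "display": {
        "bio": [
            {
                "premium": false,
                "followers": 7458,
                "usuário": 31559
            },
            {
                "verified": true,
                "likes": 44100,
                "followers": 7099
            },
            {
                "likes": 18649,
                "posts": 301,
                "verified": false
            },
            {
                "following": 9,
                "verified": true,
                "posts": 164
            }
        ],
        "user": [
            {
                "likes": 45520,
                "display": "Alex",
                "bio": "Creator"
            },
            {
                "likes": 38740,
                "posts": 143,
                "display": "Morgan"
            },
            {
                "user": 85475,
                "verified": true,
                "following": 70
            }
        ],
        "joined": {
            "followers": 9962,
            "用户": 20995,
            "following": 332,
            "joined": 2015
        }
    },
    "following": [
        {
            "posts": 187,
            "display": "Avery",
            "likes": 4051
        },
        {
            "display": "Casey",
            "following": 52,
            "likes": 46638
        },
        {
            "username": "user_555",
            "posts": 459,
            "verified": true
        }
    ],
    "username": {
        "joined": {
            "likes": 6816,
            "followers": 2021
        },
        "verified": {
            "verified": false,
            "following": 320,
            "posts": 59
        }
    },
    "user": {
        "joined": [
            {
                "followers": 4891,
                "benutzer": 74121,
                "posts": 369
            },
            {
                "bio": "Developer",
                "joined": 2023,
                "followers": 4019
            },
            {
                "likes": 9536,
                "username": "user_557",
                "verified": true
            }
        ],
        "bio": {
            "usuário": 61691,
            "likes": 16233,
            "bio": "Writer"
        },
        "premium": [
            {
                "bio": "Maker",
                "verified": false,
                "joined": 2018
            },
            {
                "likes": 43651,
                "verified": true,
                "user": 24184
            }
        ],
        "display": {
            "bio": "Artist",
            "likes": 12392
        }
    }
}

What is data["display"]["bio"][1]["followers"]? 7099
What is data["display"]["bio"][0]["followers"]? 7458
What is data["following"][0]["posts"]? 187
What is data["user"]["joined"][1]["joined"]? 2023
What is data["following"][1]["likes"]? 46638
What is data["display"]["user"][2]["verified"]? True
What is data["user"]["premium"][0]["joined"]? 2018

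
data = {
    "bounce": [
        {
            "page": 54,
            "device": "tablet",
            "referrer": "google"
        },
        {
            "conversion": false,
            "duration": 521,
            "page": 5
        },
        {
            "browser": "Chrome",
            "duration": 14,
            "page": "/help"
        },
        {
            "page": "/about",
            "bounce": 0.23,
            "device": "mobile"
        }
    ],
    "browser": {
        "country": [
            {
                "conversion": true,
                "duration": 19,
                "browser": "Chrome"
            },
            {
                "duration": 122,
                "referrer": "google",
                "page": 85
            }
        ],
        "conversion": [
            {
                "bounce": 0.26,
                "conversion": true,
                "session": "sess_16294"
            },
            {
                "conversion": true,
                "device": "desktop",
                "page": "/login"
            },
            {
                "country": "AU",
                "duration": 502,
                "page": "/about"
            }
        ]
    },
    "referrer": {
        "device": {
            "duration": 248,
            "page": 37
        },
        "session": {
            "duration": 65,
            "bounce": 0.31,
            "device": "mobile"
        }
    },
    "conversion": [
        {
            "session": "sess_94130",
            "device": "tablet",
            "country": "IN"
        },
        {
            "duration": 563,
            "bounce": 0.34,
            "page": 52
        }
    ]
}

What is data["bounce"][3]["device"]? "mobile"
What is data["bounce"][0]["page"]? 54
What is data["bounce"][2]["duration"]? 14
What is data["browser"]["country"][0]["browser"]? "Chrome"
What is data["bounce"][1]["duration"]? 521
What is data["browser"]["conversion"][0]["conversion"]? True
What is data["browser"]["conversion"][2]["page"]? "/about"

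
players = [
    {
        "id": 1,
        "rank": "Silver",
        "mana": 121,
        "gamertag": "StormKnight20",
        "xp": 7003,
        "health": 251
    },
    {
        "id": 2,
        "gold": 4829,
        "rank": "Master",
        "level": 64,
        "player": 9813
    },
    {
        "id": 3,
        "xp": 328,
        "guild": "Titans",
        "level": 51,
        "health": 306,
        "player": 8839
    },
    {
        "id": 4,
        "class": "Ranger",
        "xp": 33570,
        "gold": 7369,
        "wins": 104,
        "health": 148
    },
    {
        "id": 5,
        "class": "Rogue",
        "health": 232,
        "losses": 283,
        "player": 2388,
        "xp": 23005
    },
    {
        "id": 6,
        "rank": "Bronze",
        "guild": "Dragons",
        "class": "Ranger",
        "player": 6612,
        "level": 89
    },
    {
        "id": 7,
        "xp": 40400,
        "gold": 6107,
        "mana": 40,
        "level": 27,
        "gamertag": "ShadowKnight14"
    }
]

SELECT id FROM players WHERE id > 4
[5, 6, 7]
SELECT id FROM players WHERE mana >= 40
[1, 7]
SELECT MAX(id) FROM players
7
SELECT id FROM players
[1, 2, 3, 4, 5, 6, 7]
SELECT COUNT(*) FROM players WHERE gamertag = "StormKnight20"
1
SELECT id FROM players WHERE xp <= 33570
[1, 3, 4, 5]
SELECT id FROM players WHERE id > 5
[6, 7]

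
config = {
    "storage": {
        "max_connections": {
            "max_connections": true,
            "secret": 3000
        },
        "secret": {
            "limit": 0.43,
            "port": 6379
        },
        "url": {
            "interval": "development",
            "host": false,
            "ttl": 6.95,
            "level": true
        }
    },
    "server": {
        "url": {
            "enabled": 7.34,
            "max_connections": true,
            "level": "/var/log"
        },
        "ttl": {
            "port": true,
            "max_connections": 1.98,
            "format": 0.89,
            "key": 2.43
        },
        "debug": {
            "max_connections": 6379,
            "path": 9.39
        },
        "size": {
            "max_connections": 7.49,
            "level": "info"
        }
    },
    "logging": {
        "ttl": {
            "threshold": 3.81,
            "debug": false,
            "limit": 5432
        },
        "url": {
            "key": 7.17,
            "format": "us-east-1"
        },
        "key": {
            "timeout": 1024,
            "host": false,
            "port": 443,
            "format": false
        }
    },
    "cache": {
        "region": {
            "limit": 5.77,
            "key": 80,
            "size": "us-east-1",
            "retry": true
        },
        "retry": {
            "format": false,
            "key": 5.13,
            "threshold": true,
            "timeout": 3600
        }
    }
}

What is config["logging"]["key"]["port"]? 443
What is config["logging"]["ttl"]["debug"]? False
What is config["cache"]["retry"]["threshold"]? True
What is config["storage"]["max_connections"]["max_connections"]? True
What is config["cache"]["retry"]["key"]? 5.13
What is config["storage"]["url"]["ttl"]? 6.95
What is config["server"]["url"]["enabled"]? 7.34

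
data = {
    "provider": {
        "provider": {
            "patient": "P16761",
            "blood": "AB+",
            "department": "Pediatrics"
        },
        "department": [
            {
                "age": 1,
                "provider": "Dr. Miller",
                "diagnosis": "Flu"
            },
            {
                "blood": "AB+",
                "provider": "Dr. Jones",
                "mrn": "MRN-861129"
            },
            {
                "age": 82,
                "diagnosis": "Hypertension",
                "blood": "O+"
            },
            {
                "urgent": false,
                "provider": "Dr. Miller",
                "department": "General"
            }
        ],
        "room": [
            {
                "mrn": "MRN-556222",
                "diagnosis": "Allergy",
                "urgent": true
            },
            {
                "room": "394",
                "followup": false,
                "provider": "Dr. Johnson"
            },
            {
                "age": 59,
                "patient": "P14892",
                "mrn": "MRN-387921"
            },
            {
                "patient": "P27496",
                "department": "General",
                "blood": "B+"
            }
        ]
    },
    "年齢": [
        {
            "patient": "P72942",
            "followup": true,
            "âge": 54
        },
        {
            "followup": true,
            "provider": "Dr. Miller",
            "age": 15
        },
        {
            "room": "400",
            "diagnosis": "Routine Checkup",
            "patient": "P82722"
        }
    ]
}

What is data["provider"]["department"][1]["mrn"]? "MRN-861129"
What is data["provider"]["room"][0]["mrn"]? "MRN-556222"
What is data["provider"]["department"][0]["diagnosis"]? "Flu"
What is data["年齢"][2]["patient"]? "P82722"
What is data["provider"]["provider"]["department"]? "Pediatrics"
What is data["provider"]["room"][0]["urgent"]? True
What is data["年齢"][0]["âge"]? 54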